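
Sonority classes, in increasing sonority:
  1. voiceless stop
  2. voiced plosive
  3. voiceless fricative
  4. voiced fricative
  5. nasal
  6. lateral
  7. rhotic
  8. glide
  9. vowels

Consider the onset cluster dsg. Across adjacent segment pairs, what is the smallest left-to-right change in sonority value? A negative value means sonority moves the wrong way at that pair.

/d/ — voiced plosive, sonority 2.
/s/ — voiceless fricative, sonority 3.
/g/ — voiced plosive, sonority 2.
/d/→/s/: change +1.
/s/→/g/: change -1.
Minimum = -1.

-1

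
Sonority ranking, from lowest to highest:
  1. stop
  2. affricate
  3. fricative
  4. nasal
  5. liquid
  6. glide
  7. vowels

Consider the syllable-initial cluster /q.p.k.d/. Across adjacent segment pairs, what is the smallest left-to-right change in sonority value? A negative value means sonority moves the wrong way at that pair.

/q/ — stop, sonority 1.
/p/ — stop, sonority 1.
/k/ — stop, sonority 1.
/d/ — stop, sonority 1.
/q/→/p/: change +0.
/p/→/k/: change +0.
/k/→/d/: change +0.
Minimum = 0.

0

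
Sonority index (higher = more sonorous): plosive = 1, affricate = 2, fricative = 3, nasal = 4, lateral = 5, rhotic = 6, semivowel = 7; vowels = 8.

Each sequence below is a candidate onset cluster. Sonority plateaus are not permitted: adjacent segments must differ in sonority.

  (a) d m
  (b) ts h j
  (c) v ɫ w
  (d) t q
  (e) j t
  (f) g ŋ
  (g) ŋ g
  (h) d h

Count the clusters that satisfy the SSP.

(a) 1-4 → obeys
(b) 2-3-7 → obeys
(c) 3-5-7 → obeys
(d) 1-1 → violates
(e) 7-1 → violates
(f) 1-4 → obeys
(g) 4-1 → violates
(h) 1-3 → obeys

5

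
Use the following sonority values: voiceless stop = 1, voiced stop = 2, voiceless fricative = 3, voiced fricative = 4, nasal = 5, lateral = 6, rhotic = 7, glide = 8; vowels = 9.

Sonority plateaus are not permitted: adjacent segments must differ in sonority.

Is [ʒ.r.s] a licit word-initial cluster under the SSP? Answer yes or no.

/ʒ/ — voiced fricative, sonority 4.
/r/ — rhotic, sonority 7.
/s/ — voiceless fricative, sonority 3.
The profile is 4-7-3. Between /r/ (7) and /s/ (3) sonority does not rise, so the cluster violates the SSP.

no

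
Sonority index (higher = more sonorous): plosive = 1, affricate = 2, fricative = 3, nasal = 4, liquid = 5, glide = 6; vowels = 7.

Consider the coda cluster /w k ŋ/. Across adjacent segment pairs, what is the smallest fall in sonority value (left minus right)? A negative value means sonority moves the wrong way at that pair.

-3

/w/: glide = 6.
/k/: plosive = 1.
/ŋ/: nasal = 4.
/w/→/k/: change +5.
/k/→/ŋ/: change -3.
Minimum = -3.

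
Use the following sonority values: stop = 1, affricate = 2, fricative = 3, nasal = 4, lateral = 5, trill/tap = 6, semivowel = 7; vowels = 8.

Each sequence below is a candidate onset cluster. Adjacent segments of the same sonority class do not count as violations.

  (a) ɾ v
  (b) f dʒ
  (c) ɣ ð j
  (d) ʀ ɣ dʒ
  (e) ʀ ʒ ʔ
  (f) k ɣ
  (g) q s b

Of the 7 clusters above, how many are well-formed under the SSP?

(a) sonority 6-3: ill-formed.
(b) sonority 3-2: ill-formed.
(c) sonority 3-3-7: well-formed.
(d) sonority 6-3-2: ill-formed.
(e) sonority 6-3-1: ill-formed.
(f) sonority 1-3: well-formed.
(g) sonority 1-3-1: ill-formed.

2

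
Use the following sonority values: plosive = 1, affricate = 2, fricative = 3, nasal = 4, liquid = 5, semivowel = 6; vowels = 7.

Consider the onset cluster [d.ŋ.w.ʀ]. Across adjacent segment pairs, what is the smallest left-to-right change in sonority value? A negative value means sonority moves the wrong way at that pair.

-1

/d/ — plosive, sonority 1.
/ŋ/ — nasal, sonority 4.
/w/ — semivowel, sonority 6.
/ʀ/ — liquid, sonority 5.
/d/→/ŋ/: change +3.
/ŋ/→/w/: change +2.
/w/→/ʀ/: change -1.
Minimum = -1.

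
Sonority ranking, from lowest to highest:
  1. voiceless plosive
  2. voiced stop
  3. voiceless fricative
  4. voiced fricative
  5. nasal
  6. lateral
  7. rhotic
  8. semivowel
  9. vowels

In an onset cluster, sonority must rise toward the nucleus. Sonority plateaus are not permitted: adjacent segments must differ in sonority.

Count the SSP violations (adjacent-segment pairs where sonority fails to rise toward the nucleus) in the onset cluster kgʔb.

1

/k/ — voiceless plosive, sonority 1.
/g/ — voiced stop, sonority 2.
/ʔ/ — voiceless plosive, sonority 1.
/b/ — voiced stop, sonority 2.
/k/→/g/: 1→2 (rises) — ok.
/g/→/ʔ/: 2→1 (does not rise) — violation.
/ʔ/→/b/: 1→2 (rises) — ok.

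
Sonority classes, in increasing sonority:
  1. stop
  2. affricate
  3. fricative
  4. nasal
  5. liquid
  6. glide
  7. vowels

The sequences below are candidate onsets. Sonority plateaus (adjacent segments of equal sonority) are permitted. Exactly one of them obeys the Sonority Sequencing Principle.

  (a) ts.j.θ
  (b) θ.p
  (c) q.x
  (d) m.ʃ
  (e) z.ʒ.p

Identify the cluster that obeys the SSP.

c

(a) ts.j.θ: profile 2-6-3 — violates.
(b) θ.p: profile 3-1 — violates.
(c) q.x: profile 1-3 — obeys.
(d) m.ʃ: profile 4-3 — violates.
(e) z.ʒ.p: profile 3-3-1 — violates.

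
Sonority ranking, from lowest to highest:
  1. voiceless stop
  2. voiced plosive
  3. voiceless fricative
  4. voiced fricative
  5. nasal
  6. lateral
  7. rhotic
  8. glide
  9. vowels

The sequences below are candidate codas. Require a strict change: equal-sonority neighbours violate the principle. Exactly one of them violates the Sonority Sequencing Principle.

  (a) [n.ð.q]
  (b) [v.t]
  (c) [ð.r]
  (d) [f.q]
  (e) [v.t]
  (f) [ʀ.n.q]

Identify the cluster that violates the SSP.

c

(a) sonority 5-4-1: well-formed.
(b) sonority 4-1: well-formed.
(c) sonority 4-7: ill-formed.
(d) sonority 3-1: well-formed.
(e) sonority 4-1: well-formed.
(f) sonority 7-5-1: well-formed.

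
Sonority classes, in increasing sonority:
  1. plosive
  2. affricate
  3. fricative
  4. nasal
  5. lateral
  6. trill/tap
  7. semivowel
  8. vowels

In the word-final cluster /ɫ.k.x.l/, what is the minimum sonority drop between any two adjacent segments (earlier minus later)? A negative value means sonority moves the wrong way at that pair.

-2

/ɫ/ — lateral, sonority 5.
/k/ — plosive, sonority 1.
/x/ — fricative, sonority 3.
/l/ — lateral, sonority 5.
/ɫ/→/k/: change +4.
/k/→/x/: change -2.
/x/→/l/: change -2.
Minimum = -2.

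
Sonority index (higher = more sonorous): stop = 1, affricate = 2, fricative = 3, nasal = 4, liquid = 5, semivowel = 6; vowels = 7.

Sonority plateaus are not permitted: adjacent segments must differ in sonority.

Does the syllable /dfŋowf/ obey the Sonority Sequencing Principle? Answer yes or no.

Onset: /d/ is a stop (sonority 1), /f/ is a fricative (sonority 3), /ŋ/ is a nasal (sonority 4); then the nucleus /o/ (sonority 7).
Onset profile 1-3-4-7 — rises to the nucleus.
Coda: /w/ is a semivowel (sonority 6), /f/ is a fricative (sonority 3).
Coda profile 7-6-3 — falls from the nucleus.

yes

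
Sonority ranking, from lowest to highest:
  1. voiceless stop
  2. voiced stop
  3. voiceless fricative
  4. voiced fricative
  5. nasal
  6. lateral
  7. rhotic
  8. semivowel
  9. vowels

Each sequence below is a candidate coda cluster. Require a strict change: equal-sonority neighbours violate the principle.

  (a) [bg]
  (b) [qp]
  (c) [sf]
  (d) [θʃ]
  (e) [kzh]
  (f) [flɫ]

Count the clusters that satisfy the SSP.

0

(a) [bg]: profile 2-2 — violates.
(b) [qp]: profile 1-1 — violates.
(c) [sf]: profile 3-3 — violates.
(d) [θʃ]: profile 3-3 — violates.
(e) [kzh]: profile 1-4-3 — violates.
(f) [flɫ]: profile 3-6-6 — violates.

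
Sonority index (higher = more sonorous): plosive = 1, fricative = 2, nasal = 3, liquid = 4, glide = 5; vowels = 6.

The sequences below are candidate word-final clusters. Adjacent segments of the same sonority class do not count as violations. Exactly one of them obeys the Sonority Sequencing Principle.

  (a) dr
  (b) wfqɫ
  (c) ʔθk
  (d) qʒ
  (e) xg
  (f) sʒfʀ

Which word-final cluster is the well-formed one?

e

(a) 1-4 → violates
(b) 5-2-1-4 → violates
(c) 1-2-1 → violates
(d) 1-2 → violates
(e) 2-1 → obeys
(f) 2-2-2-4 → violates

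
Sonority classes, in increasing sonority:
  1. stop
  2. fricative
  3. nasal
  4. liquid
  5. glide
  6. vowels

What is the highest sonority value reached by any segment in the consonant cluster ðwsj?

/ð/: fricative = 2.
/w/: glide = 5.
/s/: fricative = 2.
/j/: glide = 5.
The maximum is 5.

5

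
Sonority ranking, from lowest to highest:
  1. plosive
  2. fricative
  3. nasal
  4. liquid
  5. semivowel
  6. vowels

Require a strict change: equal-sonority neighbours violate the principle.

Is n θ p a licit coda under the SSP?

yes

/n/ — nasal, sonority 3.
/θ/ — fricative, sonority 2.
/p/ — plosive, sonority 1.
The profile 3-2-1 strictly falls, so the coda satisfies the SSP.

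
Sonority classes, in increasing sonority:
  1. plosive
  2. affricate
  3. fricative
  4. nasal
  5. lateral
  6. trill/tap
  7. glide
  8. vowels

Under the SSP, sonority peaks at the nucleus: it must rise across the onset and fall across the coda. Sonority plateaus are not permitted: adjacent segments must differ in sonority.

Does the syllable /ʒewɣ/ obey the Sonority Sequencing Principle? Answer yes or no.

Onset: /ʒ/ is a fricative (sonority 3); then the nucleus /e/ (sonority 8).
Onset profile 3-8 — rises to the nucleus.
Coda: /w/ is a glide (sonority 7), /ɣ/ is a fricative (sonority 3).
Coda profile 8-7-3 — falls from the nucleus.

yes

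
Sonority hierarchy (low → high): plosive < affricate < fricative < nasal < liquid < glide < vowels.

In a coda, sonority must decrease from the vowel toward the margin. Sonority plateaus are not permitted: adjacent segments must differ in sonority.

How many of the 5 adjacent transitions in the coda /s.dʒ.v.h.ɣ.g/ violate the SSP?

/s/ is a fricative (sonority 3).
/dʒ/ is an affricate (sonority 2).
/v/ is a fricative (sonority 3).
/h/ is a fricative (sonority 3).
/ɣ/ is a fricative (sonority 3).
/g/ is a plosive (sonority 1).
/s/→/dʒ/: 3→2 (falls) — ok.
/dʒ/→/v/: 2→3 (does not fall) — violation.
/v/→/h/: 3→3 (plateau) — violation.
/h/→/ɣ/: 3→3 (plateau) — violation.
/ɣ/→/g/: 3→1 (falls) — ok.

3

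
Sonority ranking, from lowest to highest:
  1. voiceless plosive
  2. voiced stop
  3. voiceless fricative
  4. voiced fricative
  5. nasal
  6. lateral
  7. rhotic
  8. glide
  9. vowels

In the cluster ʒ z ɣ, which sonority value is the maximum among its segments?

/ʒ/: voiced fricative = 4.
/z/: voiced fricative = 4.
/ɣ/: voiced fricative = 4.
The maximum is 4.

4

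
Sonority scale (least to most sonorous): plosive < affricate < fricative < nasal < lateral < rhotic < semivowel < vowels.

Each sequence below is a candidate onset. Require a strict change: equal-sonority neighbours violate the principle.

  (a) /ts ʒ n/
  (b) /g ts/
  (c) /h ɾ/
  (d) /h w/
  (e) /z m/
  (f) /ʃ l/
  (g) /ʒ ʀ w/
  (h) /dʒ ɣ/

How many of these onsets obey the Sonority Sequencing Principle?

8

(a) sonority 2-3-4: well-formed.
(b) sonority 1-2: well-formed.
(c) sonority 3-6: well-formed.
(d) sonority 3-7: well-formed.
(e) sonority 3-4: well-formed.
(f) sonority 3-5: well-formed.
(g) sonority 3-6-7: well-formed.
(h) sonority 2-3: well-formed.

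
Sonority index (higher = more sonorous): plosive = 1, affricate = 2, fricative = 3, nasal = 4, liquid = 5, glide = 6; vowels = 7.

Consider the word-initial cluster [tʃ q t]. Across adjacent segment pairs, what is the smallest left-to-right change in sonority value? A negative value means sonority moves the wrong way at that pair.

-1

/tʃ/: affricate = 2.
/q/: plosive = 1.
/t/: plosive = 1.
/tʃ/→/q/: change -1.
/q/→/t/: change +0.
Minimum = -1.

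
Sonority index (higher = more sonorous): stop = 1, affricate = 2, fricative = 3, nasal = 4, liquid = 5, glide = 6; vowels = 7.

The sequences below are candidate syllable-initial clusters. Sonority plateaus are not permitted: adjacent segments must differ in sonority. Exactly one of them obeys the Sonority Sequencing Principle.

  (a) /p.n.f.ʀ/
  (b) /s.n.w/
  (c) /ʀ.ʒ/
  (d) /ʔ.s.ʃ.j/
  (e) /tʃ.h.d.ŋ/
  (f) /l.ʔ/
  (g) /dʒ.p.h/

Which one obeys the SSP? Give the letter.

(a) sonority 1-4-3-5: ill-formed.
(b) sonority 3-4-6: well-formed.
(c) sonority 5-3: ill-formed.
(d) sonority 1-3-3-6: ill-formed.
(e) sonority 2-3-1-4: ill-formed.
(f) sonority 5-1: ill-formed.
(g) sonority 2-1-3: ill-formed.

b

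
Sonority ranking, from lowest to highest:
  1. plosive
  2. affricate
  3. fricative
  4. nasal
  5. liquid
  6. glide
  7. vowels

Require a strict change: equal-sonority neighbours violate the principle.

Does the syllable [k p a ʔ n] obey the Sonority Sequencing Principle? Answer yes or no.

Onset: /k/ is a plosive (sonority 1), /p/ is a plosive (sonority 1); then the nucleus /a/ (sonority 7).
Onset profile 1-1-7 — does not strictly rise throughout.
Coda: /ʔ/ is a plosive (sonority 1), /n/ is a nasal (sonority 4).
Coda profile 7-1-4 — does not strictly fall throughout.

no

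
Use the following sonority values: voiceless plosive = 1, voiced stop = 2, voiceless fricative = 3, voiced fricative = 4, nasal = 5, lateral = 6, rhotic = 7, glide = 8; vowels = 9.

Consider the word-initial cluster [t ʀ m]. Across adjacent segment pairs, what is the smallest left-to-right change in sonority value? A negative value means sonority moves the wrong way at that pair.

-2

/t/: voiceless plosive = 1.
/ʀ/: rhotic = 7.
/m/: nasal = 5.
/t/→/ʀ/: change +6.
/ʀ/→/m/: change -2.
Minimum = -2.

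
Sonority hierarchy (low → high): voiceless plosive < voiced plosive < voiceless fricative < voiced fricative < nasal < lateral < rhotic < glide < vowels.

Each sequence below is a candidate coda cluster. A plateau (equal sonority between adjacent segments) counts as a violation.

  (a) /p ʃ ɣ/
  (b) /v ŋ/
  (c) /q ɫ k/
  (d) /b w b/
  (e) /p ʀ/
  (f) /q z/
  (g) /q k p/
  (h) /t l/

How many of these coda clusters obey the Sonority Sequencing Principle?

0

(a) 1-3-4 → violates
(b) 4-5 → violates
(c) 1-6-1 → violates
(d) 2-8-2 → violates
(e) 1-7 → violates
(f) 1-4 → violates
(g) 1-1-1 → violates
(h) 1-6 → violates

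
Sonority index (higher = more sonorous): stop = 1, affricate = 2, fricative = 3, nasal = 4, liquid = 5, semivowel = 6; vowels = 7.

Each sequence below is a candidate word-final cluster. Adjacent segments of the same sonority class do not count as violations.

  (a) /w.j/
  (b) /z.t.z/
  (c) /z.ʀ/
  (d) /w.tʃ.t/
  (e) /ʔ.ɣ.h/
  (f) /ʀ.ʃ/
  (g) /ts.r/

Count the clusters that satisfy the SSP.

3

(a) /w.j/: profile 6-6 — obeys.
(b) /z.t.z/: profile 3-1-3 — violates.
(c) /z.ʀ/: profile 3-5 — violates.
(d) /w.tʃ.t/: profile 6-2-1 — obeys.
(e) /ʔ.ɣ.h/: profile 1-3-3 — violates.
(f) /ʀ.ʃ/: profile 5-3 — obeys.
(g) /ts.r/: profile 2-5 — violates.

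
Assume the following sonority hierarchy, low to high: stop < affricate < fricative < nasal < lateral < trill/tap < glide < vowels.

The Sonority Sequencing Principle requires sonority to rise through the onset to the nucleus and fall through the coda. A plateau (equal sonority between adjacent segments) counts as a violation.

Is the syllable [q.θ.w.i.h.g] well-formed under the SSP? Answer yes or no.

Onset: /q/ is a stop (sonority 1), /θ/ is a fricative (sonority 3), /w/ is a glide (sonority 7); then the nucleus /i/ (sonority 8).
Onset profile 1-3-7-8 — rises to the nucleus.
Coda: /h/ is a fricative (sonority 3), /g/ is a stop (sonority 1).
Coda profile 8-3-1 — falls from the nucleus.

yes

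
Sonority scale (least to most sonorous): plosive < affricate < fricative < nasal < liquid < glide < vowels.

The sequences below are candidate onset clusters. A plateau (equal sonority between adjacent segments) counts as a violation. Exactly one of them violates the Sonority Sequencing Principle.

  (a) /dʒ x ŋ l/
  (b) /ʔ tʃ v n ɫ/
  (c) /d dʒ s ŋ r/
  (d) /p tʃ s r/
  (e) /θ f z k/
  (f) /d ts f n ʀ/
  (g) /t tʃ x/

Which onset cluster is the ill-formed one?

e

(a) sonority 2-3-4-5: well-formed.
(b) sonority 1-2-3-4-5: well-formed.
(c) sonority 1-2-3-4-5: well-formed.
(d) sonority 1-2-3-5: well-formed.
(e) sonority 3-3-3-1: ill-formed.
(f) sonority 1-2-3-4-5: well-formed.
(g) sonority 1-2-3: well-formed.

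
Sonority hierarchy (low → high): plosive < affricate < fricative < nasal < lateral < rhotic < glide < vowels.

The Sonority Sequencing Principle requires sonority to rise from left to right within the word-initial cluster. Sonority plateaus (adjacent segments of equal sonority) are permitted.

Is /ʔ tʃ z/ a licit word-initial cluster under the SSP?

yes

/ʔ/: plosive = 1.
/tʃ/: affricate = 2.
/z/: fricative = 3.
The profile 1-2-3 strictly rises, so the word-initial cluster satisfies the SSP.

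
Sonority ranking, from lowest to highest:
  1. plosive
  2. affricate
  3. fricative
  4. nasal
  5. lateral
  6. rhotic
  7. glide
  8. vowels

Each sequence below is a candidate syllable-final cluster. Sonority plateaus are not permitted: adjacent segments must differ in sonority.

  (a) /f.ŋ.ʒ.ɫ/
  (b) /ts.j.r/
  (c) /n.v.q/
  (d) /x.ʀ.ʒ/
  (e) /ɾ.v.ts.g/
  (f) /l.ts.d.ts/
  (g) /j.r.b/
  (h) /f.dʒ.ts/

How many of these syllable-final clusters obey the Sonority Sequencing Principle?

(a) 3-4-3-5 → violates
(b) 2-7-6 → violates
(c) 4-3-1 → obeys
(d) 3-6-3 → violates
(e) 6-3-2-1 → obeys
(f) 5-2-1-2 → violates
(g) 7-6-1 → obeys
(h) 3-2-2 → violates

3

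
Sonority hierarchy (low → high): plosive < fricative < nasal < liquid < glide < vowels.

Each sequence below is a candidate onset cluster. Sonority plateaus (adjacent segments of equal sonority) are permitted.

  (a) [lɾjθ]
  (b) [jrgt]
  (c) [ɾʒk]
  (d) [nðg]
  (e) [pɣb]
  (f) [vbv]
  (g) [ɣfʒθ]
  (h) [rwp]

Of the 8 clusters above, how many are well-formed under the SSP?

(a) 4-4-5-2 → violates
(b) 5-4-1-1 → violates
(c) 4-2-1 → violates
(d) 3-2-1 → violates
(e) 1-2-1 → violates
(f) 2-1-2 → violates
(g) 2-2-2-2 → obeys
(h) 4-5-1 → violates

1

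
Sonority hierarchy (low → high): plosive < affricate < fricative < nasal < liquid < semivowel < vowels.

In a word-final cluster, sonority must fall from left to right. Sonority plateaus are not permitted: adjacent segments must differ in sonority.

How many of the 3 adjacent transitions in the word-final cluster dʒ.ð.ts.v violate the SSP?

2

/dʒ/: affricate = 2.
/ð/: fricative = 3.
/ts/: affricate = 2.
/v/: fricative = 3.
/dʒ/→/ð/: 2→3 (does not fall) — violation.
/ð/→/ts/: 3→2 (falls) — ok.
/ts/→/v/: 2→3 (does not fall) — violation.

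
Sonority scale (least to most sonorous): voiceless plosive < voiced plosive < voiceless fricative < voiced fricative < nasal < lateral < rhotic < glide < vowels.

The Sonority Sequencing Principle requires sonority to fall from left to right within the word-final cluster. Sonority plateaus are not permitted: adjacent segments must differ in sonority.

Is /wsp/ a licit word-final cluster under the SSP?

yes

/w/ is a glide (sonority 8).
/s/ is a voiceless fricative (sonority 3).
/p/ is a voiceless plosive (sonority 1).
The profile 8-3-1 strictly falls, so the word-final cluster satisfies the SSP.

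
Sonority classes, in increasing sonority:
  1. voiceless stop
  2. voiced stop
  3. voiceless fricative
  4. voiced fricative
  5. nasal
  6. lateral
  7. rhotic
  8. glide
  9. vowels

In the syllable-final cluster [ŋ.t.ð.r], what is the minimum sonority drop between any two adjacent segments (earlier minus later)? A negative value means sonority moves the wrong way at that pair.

-3

/ŋ/: nasal = 5.
/t/: voiceless stop = 1.
/ð/: voiced fricative = 4.
/r/: rhotic = 7.
/ŋ/→/t/: change +4.
/t/→/ð/: change -3.
/ð/→/r/: change -3.
Minimum = -3.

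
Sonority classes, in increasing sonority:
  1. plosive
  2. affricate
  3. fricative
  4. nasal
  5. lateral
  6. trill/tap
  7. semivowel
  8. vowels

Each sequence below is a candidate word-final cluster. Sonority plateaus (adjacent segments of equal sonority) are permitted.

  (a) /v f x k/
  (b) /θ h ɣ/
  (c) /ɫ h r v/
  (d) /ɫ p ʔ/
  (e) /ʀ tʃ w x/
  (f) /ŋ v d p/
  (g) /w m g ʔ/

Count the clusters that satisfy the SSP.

(a) sonority 3-3-3-1: well-formed.
(b) sonority 3-3-3: well-formed.
(c) sonority 5-3-6-3: ill-formed.
(d) sonority 5-1-1: well-formed.
(e) sonority 6-2-7-3: ill-formed.
(f) sonority 4-3-1-1: well-formed.
(g) sonority 7-4-1-1: well-formed.

5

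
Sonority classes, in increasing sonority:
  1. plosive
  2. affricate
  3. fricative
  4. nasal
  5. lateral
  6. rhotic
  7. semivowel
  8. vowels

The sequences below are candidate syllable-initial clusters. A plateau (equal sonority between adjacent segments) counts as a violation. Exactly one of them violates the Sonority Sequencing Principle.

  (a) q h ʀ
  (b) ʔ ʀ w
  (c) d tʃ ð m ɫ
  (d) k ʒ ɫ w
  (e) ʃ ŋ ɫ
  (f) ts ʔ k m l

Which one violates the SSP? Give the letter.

f

(a) 1-3-6 → obeys
(b) 1-6-7 → obeys
(c) 1-2-3-4-5 → obeys
(d) 1-3-5-7 → obeys
(e) 3-4-5 → obeys
(f) 2-1-1-4-5 → violates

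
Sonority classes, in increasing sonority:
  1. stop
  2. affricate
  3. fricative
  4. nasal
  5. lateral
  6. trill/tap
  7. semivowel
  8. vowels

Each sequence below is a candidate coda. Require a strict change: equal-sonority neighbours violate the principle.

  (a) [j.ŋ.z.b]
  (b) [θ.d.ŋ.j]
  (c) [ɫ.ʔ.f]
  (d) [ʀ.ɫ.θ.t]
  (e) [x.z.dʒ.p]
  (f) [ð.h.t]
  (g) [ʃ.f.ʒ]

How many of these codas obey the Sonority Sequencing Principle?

2

(a) 7-4-3-1 → obeys
(b) 3-1-4-7 → violates
(c) 5-1-3 → violates
(d) 6-5-3-1 → obeys
(e) 3-3-2-1 → violates
(f) 3-3-1 → violates
(g) 3-3-3 → violates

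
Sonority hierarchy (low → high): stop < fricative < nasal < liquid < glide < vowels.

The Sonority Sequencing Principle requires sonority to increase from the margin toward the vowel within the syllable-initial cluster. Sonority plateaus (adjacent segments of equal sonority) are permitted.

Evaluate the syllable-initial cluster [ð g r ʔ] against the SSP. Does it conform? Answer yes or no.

/ð/ is a fricative (sonority 2).
/g/ is a stop (sonority 1).
/r/ is a liquid (sonority 4).
/ʔ/ is a stop (sonority 1).
The profile is 2-1-4-1. Between /ð/ (2) and /g/ (1) sonority does not rise, so the cluster violates the SSP.

no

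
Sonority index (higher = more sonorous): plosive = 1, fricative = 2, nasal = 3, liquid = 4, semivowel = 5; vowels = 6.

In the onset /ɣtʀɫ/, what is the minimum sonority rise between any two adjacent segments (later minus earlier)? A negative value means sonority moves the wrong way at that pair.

/ɣ/ is a fricative (sonority 2).
/t/ is a plosive (sonority 1).
/ʀ/ is a liquid (sonority 4).
/ɫ/ is a liquid (sonority 4).
/ɣ/→/t/: change -1.
/t/→/ʀ/: change +3.
/ʀ/→/ɫ/: change +0.
Minimum = -1.

-1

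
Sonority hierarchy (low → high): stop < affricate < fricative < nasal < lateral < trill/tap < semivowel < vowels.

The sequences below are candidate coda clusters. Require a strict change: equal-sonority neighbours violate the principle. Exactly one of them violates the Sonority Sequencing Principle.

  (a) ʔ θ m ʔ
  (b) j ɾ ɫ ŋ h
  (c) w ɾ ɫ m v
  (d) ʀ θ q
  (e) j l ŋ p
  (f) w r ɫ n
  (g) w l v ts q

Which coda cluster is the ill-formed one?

a

(a) sonority 1-3-4-1: ill-formed.
(b) sonority 7-6-5-4-3: well-formed.
(c) sonority 7-6-5-4-3: well-formed.
(d) sonority 6-3-1: well-formed.
(e) sonority 7-5-4-1: well-formed.
(f) sonority 7-6-5-4: well-formed.
(g) sonority 7-5-3-2-1: well-formed.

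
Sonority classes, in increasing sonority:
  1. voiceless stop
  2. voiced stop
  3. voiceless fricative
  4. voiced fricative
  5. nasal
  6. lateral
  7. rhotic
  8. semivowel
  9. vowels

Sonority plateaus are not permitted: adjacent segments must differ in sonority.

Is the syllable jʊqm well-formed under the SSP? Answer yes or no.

no

Onset: /j/ is a semivowel (sonority 8); then the nucleus /ʊ/ (sonority 9).
Onset profile 8-9 — rises to the nucleus.
Coda: /q/ is a voiceless stop (sonority 1), /m/ is a nasal (sonority 5).
Coda profile 9-1-5 — does not strictly fall throughout.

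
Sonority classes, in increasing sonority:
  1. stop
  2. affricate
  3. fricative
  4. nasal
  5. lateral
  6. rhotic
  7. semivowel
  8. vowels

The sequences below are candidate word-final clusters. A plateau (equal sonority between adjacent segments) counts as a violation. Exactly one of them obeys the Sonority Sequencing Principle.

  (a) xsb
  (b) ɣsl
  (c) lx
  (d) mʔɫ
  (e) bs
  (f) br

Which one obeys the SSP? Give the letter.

c

(a) xsb: profile 3-3-1 — violates.
(b) ɣsl: profile 3-3-5 — violates.
(c) lx: profile 5-3 — obeys.
(d) mʔɫ: profile 4-1-5 — violates.
(e) bs: profile 1-3 — violates.
(f) br: profile 1-6 — violates.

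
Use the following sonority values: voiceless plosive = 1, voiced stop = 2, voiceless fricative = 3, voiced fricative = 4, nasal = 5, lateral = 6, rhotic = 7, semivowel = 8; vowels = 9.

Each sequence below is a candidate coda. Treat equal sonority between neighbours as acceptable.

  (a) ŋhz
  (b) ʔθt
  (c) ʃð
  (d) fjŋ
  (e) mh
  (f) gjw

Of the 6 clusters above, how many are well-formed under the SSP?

(a) 5-3-4 → violates
(b) 1-3-1 → violates
(c) 3-4 → violates
(d) 3-8-5 → violates
(e) 5-3 → obeys
(f) 2-8-8 → violates

1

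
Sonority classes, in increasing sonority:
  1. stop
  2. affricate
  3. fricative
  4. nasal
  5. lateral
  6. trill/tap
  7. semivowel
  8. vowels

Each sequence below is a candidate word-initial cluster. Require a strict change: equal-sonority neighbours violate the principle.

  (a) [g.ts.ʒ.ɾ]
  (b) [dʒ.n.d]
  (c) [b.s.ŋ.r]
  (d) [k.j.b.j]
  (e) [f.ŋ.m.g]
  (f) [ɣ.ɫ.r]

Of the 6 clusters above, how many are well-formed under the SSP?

(a) [g.ts.ʒ.ɾ]: profile 1-2-3-6 — obeys.
(b) [dʒ.n.d]: profile 2-4-1 — violates.
(c) [b.s.ŋ.r]: profile 1-3-4-6 — obeys.
(d) [k.j.b.j]: profile 1-7-1-7 — violates.
(e) [f.ŋ.m.g]: profile 3-4-4-1 — violates.
(f) [ɣ.ɫ.r]: profile 3-5-6 — obeys.

3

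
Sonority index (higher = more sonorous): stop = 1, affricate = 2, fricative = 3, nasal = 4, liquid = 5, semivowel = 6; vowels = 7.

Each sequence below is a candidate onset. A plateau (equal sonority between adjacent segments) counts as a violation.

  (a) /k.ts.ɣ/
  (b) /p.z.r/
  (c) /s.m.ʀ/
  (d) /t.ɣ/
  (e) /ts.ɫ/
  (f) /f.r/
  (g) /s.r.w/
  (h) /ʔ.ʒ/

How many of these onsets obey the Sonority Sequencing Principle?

8

(a) 1-2-3 → obeys
(b) 1-3-5 → obeys
(c) 3-4-5 → obeys
(d) 1-3 → obeys
(e) 2-5 → obeys
(f) 3-5 → obeys
(g) 3-5-6 → obeys
(h) 1-3 → obeys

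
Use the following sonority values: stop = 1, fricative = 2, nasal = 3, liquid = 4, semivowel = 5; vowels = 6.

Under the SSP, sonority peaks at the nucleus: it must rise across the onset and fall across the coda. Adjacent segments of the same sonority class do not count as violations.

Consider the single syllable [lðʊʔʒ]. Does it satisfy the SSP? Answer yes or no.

no

Onset: /l/ is a liquid (sonority 4), /ð/ is a fricative (sonority 2); then the nucleus /ʊ/ (sonority 6).
Onset profile 4-2-6 — does not rise throughout.
Coda: /ʔ/ is a stop (sonority 1), /ʒ/ is a fricative (sonority 2).
Coda profile 6-1-2 — does not fall throughout.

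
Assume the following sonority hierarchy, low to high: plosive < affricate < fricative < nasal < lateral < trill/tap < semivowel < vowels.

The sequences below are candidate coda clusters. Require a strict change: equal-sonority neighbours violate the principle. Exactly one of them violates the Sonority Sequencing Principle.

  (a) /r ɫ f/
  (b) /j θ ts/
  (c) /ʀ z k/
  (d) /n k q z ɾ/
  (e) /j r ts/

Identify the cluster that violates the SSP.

d

(a) /r ɫ f/: profile 6-5-3 — obeys.
(b) /j θ ts/: profile 7-3-2 — obeys.
(c) /ʀ z k/: profile 6-3-1 — obeys.
(d) /n k q z ɾ/: profile 4-1-1-3-6 — violates.
(e) /j r ts/: profile 7-6-2 — obeys.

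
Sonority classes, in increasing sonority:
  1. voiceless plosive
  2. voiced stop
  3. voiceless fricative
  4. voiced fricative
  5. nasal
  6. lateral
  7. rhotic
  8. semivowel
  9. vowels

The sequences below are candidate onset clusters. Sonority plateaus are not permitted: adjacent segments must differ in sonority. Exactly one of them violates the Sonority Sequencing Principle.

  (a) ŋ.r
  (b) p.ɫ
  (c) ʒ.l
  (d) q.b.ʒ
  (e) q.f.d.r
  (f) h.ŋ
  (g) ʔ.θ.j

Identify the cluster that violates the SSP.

(a) ŋ.r: profile 5-7 — obeys.
(b) p.ɫ: profile 1-6 — obeys.
(c) ʒ.l: profile 4-6 — obeys.
(d) q.b.ʒ: profile 1-2-4 — obeys.
(e) q.f.d.r: profile 1-3-2-7 — violates.
(f) h.ŋ: profile 3-5 — obeys.
(g) ʔ.θ.j: profile 1-3-8 — obeys.

e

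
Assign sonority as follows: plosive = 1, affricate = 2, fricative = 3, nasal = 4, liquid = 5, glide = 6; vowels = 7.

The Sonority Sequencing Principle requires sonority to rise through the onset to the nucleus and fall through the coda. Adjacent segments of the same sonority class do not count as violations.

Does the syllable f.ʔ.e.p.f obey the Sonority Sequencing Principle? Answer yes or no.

no

Onset: /f/ is a fricative (sonority 3), /ʔ/ is a plosive (sonority 1); then the nucleus /e/ (sonority 7).
Onset profile 3-1-7 — does not rise throughout.
Coda: /p/ is a plosive (sonority 1), /f/ is a fricative (sonority 3).
Coda profile 7-1-3 — does not fall throughout.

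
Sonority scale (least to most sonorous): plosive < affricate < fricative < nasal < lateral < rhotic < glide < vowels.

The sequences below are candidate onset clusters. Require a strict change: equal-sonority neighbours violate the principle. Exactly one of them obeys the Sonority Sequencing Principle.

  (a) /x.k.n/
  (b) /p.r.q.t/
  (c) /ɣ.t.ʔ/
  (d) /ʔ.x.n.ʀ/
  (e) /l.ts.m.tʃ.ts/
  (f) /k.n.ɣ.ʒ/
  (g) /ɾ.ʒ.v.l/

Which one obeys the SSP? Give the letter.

d

(a) /x.k.n/: profile 3-1-4 — violates.
(b) /p.r.q.t/: profile 1-6-1-1 — violates.
(c) /ɣ.t.ʔ/: profile 3-1-1 — violates.
(d) /ʔ.x.n.ʀ/: profile 1-3-4-6 — obeys.
(e) /l.ts.m.tʃ.ts/: profile 5-2-4-2-2 — violates.
(f) /k.n.ɣ.ʒ/: profile 1-4-3-3 — violates.
(g) /ɾ.ʒ.v.l/: profile 6-3-3-5 — violates.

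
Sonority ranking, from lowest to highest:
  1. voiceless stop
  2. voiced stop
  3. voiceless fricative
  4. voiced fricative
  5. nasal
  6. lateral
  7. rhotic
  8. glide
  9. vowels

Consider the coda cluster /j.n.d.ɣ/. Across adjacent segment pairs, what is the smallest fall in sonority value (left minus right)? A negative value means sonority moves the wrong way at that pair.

-2

/j/ is a glide (sonority 8).
/n/ is a nasal (sonority 5).
/d/ is a voiced stop (sonority 2).
/ɣ/ is a voiced fricative (sonority 4).
/j/→/n/: change +3.
/n/→/d/: change +3.
/d/→/ɣ/: change -2.
Minimum = -2.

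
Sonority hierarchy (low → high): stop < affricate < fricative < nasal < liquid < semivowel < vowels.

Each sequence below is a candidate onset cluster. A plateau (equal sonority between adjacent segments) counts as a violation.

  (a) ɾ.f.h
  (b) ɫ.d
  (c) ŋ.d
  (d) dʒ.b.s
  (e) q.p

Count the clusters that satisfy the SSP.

(a) sonority 5-3-3: ill-formed.
(b) sonority 5-1: ill-formed.
(c) sonority 4-1: ill-formed.
(d) sonority 2-1-3: ill-formed.
(e) sonority 1-1: ill-formed.

0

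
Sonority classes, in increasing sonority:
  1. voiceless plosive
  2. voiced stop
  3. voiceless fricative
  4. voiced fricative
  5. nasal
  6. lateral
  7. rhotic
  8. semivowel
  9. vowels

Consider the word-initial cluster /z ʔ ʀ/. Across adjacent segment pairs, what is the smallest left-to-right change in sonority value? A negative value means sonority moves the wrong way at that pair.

/z/ is a voiced fricative (sonority 4).
/ʔ/ is a voiceless plosive (sonority 1).
/ʀ/ is a rhotic (sonority 7).
/z/→/ʔ/: change -3.
/ʔ/→/ʀ/: change +6.
Minimum = -3.

-3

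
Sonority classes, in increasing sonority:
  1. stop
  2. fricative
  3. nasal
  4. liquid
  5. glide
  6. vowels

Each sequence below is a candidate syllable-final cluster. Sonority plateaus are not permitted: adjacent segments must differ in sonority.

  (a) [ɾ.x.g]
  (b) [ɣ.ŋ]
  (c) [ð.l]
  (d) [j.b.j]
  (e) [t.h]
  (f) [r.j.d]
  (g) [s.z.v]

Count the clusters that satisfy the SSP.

1

(a) sonority 4-2-1: well-formed.
(b) sonority 2-3: ill-formed.
(c) sonority 2-4: ill-formed.
(d) sonority 5-1-5: ill-formed.
(e) sonority 1-2: ill-formed.
(f) sonority 4-5-1: ill-formed.
(g) sonority 2-2-2: ill-formed.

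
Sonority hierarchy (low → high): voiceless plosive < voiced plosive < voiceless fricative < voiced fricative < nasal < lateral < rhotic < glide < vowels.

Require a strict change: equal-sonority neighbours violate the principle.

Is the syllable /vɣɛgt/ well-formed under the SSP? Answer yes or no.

no

Onset: /v/ is a voiced fricative (sonority 4), /ɣ/ is a voiced fricative (sonority 4); then the nucleus /ɛ/ (sonority 9).
Onset profile 4-4-9 — does not strictly rise throughout.
Coda: /g/ is a voiced plosive (sonority 2), /t/ is a voiceless plosive (sonority 1).
Coda profile 9-2-1 — falls from the nucleus.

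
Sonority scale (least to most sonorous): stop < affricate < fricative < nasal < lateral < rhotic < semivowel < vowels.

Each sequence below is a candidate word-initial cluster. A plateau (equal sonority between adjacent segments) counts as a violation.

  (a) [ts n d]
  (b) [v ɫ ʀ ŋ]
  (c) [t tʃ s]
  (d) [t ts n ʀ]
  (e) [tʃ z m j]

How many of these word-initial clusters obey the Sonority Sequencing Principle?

3

(a) [ts n d]: profile 2-4-1 — violates.
(b) [v ɫ ʀ ŋ]: profile 3-5-6-4 — violates.
(c) [t tʃ s]: profile 1-2-3 — obeys.
(d) [t ts n ʀ]: profile 1-2-4-6 — obeys.
(e) [tʃ z m j]: profile 2-3-4-7 — obeys.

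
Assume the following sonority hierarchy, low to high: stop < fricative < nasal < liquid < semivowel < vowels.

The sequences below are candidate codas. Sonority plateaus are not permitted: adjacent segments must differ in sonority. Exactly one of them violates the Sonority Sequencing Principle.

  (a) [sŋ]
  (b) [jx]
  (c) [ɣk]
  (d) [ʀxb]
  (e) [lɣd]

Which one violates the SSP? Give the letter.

a

(a) 2-3 → violates
(b) 5-2 → obeys
(c) 2-1 → obeys
(d) 4-2-1 → obeys
(e) 4-2-1 → obeys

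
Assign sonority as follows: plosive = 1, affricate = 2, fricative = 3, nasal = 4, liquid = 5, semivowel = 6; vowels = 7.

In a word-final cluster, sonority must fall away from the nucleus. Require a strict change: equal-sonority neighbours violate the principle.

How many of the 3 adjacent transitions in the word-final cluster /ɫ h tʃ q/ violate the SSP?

/ɫ/ is a liquid (sonority 5).
/h/ is a fricative (sonority 3).
/tʃ/ is an affricate (sonority 2).
/q/ is a plosive (sonority 1).
/ɫ/→/h/: 5→3 (falls) — ok.
/h/→/tʃ/: 3→2 (falls) — ok.
/tʃ/→/q/: 2→1 (falls) — ok.

0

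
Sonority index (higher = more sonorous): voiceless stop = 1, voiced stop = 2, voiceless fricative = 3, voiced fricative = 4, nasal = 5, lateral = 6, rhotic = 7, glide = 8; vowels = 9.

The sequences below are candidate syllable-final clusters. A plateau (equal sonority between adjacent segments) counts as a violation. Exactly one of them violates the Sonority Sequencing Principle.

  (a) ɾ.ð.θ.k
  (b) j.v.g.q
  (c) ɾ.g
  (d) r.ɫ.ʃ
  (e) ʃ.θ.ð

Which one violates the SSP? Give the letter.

e

(a) ɾ.ð.θ.k: profile 7-4-3-1 — obeys.
(b) j.v.g.q: profile 8-4-2-1 — obeys.
(c) ɾ.g: profile 7-2 — obeys.
(d) r.ɫ.ʃ: profile 7-6-3 — obeys.
(e) ʃ.θ.ð: profile 3-3-4 — violates.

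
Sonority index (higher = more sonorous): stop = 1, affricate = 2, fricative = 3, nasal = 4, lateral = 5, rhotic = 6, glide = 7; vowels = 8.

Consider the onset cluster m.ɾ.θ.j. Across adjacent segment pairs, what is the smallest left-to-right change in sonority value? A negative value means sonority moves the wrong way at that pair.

/m/ — nasal, sonority 4.
/ɾ/ — rhotic, sonority 6.
/θ/ — fricative, sonority 3.
/j/ — glide, sonority 7.
/m/→/ɾ/: change +2.
/ɾ/→/θ/: change -3.
/θ/→/j/: change +4.
Minimum = -3.

-3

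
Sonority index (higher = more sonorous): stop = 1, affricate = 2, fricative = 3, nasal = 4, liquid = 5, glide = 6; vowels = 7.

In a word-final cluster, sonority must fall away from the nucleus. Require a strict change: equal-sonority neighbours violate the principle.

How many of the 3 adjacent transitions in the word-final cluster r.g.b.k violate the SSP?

/r/ is a liquid (sonority 5).
/g/ is a stop (sonority 1).
/b/ is a stop (sonority 1).
/k/ is a stop (sonority 1).
/r/→/g/: 5→1 (falls) — ok.
/g/→/b/: 1→1 (plateau) — violation.
/b/→/k/: 1→1 (plateau) — violation.

2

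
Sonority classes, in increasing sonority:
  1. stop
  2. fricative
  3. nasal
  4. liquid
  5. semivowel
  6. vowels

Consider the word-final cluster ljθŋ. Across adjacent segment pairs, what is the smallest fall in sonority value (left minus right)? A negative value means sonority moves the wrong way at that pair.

-1

/l/ — liquid, sonority 4.
/j/ — semivowel, sonority 5.
/θ/ — fricative, sonority 2.
/ŋ/ — nasal, sonority 3.
/l/→/j/: change -1.
/j/→/θ/: change +3.
/θ/→/ŋ/: change -1.
Minimum = -1.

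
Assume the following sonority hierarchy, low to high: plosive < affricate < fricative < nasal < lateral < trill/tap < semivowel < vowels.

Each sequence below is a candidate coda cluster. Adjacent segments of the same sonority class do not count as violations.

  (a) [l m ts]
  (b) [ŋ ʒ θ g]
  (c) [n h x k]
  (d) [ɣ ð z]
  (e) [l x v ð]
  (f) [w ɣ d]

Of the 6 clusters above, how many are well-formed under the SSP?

6

(a) 5-4-2 → obeys
(b) 4-3-3-1 → obeys
(c) 4-3-3-1 → obeys
(d) 3-3-3 → obeys
(e) 5-3-3-3 → obeys
(f) 7-3-1 → obeys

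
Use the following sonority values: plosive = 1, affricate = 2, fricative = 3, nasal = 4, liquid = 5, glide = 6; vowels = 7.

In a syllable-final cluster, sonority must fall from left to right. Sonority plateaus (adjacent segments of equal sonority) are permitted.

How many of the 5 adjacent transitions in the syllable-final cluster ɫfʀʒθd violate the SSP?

1

/ɫ/ is a liquid (sonority 5).
/f/ is a fricative (sonority 3).
/ʀ/ is a liquid (sonority 5).
/ʒ/ is a fricative (sonority 3).
/θ/ is a fricative (sonority 3).
/d/ is a plosive (sonority 1).
/ɫ/→/f/: 5→3 (falls) — ok.
/f/→/ʀ/: 3→5 (does not fall) — violation.
/ʀ/→/ʒ/: 5→3 (falls) — ok.
/ʒ/→/θ/: 3→3 (plateau, allowed) — ok.
/θ/→/d/: 3→1 (falls) — ok.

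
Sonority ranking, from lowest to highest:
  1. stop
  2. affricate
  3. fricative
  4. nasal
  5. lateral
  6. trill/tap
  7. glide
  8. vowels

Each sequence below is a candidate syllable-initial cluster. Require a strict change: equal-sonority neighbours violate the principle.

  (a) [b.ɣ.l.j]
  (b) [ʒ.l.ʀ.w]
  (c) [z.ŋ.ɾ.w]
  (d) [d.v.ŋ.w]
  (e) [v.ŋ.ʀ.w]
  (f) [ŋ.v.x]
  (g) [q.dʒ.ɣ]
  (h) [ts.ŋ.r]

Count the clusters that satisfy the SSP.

(a) 1-3-5-7 → obeys
(b) 3-5-6-7 → obeys
(c) 3-4-6-7 → obeys
(d) 1-3-4-7 → obeys
(e) 3-4-6-7 → obeys
(f) 4-3-3 → violates
(g) 1-2-3 → obeys
(h) 2-4-6 → obeys

7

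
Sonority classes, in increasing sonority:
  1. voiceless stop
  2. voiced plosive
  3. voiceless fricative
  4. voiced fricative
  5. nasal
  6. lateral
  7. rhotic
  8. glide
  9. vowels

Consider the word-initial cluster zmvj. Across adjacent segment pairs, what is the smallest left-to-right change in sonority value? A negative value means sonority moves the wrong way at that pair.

/z/ is a voiced fricative (sonority 4).
/m/ is a nasal (sonority 5).
/v/ is a voiced fricative (sonority 4).
/j/ is a glide (sonority 8).
/z/→/m/: change +1.
/m/→/v/: change -1.
/v/→/j/: change +4.
Minimum = -1.

-1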